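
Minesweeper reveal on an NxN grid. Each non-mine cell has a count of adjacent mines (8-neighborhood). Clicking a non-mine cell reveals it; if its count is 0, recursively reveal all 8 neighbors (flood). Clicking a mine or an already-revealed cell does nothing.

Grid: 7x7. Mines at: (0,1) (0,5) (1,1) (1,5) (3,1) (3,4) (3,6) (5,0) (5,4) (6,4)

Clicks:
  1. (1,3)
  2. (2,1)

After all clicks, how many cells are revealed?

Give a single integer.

Click 1 (1,3) count=0: revealed 9 new [(0,2) (0,3) (0,4) (1,2) (1,3) (1,4) (2,2) (2,3) (2,4)] -> total=9
Click 2 (2,1) count=2: revealed 1 new [(2,1)] -> total=10

Answer: 10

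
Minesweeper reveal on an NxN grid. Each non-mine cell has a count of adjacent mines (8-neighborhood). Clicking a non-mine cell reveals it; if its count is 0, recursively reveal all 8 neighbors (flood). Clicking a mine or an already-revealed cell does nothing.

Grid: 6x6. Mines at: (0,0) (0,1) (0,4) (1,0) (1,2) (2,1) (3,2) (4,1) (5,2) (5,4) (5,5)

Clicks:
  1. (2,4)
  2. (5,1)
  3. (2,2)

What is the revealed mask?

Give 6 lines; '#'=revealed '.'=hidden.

Answer: ......
...###
..####
...###
...###
.#....

Derivation:
Click 1 (2,4) count=0: revealed 12 new [(1,3) (1,4) (1,5) (2,3) (2,4) (2,5) (3,3) (3,4) (3,5) (4,3) (4,4) (4,5)] -> total=12
Click 2 (5,1) count=2: revealed 1 new [(5,1)] -> total=13
Click 3 (2,2) count=3: revealed 1 new [(2,2)] -> total=14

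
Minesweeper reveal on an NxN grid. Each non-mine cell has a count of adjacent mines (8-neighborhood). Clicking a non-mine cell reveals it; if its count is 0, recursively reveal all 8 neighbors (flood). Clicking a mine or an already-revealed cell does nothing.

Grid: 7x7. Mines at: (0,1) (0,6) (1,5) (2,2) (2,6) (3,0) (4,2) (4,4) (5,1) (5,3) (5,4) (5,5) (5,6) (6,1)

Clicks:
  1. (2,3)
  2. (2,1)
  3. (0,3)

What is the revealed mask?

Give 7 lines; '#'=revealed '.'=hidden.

Click 1 (2,3) count=1: revealed 1 new [(2,3)] -> total=1
Click 2 (2,1) count=2: revealed 1 new [(2,1)] -> total=2
Click 3 (0,3) count=0: revealed 6 new [(0,2) (0,3) (0,4) (1,2) (1,3) (1,4)] -> total=8

Answer: ..###..
..###..
.#.#...
.......
.......
.......
.......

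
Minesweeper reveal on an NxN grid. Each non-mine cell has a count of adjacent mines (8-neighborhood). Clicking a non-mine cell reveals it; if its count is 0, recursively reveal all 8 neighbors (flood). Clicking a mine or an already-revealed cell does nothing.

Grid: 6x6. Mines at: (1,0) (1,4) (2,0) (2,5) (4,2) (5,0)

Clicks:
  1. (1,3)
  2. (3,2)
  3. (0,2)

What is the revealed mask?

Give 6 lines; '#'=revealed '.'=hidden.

Answer: .###..
.###..
.###..
.###..
......
......

Derivation:
Click 1 (1,3) count=1: revealed 1 new [(1,3)] -> total=1
Click 2 (3,2) count=1: revealed 1 new [(3,2)] -> total=2
Click 3 (0,2) count=0: revealed 10 new [(0,1) (0,2) (0,3) (1,1) (1,2) (2,1) (2,2) (2,3) (3,1) (3,3)] -> total=12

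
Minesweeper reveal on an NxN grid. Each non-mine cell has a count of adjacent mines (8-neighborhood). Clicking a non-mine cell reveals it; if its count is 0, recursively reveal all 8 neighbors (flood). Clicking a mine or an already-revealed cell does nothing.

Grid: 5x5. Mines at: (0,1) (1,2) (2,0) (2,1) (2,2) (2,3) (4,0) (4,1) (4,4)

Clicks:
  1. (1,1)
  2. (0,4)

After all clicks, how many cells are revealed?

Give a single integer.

Click 1 (1,1) count=5: revealed 1 new [(1,1)] -> total=1
Click 2 (0,4) count=0: revealed 4 new [(0,3) (0,4) (1,3) (1,4)] -> total=5

Answer: 5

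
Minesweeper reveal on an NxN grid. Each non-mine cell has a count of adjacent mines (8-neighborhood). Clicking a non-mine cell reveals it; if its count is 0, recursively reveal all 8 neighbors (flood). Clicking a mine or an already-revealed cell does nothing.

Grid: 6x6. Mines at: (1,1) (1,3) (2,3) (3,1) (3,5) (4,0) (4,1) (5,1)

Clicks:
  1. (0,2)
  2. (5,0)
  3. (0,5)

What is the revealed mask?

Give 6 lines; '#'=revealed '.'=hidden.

Click 1 (0,2) count=2: revealed 1 new [(0,2)] -> total=1
Click 2 (5,0) count=3: revealed 1 new [(5,0)] -> total=2
Click 3 (0,5) count=0: revealed 6 new [(0,4) (0,5) (1,4) (1,5) (2,4) (2,5)] -> total=8

Answer: ..#.##
....##
....##
......
......
#.....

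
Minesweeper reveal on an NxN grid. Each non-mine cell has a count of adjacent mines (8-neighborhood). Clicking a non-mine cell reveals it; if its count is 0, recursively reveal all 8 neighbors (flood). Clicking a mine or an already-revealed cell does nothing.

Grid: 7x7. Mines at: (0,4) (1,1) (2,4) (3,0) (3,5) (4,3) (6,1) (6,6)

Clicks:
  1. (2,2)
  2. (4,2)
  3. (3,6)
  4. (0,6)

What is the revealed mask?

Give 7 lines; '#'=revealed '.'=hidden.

Answer: .....##
.....##
..#..##
......#
..#....
.......
.......

Derivation:
Click 1 (2,2) count=1: revealed 1 new [(2,2)] -> total=1
Click 2 (4,2) count=1: revealed 1 new [(4,2)] -> total=2
Click 3 (3,6) count=1: revealed 1 new [(3,6)] -> total=3
Click 4 (0,6) count=0: revealed 6 new [(0,5) (0,6) (1,5) (1,6) (2,5) (2,6)] -> total=9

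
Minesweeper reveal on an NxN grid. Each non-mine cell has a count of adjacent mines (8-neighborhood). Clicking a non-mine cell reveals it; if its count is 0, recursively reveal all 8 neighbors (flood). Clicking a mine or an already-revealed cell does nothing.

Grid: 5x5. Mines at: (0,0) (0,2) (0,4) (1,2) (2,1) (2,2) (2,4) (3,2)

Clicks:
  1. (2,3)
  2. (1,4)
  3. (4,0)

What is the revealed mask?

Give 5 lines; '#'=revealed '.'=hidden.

Click 1 (2,3) count=4: revealed 1 new [(2,3)] -> total=1
Click 2 (1,4) count=2: revealed 1 new [(1,4)] -> total=2
Click 3 (4,0) count=0: revealed 4 new [(3,0) (3,1) (4,0) (4,1)] -> total=6

Answer: .....
....#
...#.
##...
##...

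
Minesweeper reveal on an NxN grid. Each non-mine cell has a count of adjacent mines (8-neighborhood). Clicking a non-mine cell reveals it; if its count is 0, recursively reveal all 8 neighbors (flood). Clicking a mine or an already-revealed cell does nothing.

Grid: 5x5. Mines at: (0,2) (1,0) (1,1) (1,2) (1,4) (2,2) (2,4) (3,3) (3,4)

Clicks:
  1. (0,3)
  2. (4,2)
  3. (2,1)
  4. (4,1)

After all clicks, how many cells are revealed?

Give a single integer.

Click 1 (0,3) count=3: revealed 1 new [(0,3)] -> total=1
Click 2 (4,2) count=1: revealed 1 new [(4,2)] -> total=2
Click 3 (2,1) count=4: revealed 1 new [(2,1)] -> total=3
Click 4 (4,1) count=0: revealed 6 new [(2,0) (3,0) (3,1) (3,2) (4,0) (4,1)] -> total=9

Answer: 9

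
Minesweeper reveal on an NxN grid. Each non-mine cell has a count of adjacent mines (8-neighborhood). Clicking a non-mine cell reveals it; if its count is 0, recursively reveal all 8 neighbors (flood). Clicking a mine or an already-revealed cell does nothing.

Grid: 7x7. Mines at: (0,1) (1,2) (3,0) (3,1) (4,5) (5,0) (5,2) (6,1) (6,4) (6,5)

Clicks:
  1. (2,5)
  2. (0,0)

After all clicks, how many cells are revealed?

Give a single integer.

Click 1 (2,5) count=0: revealed 21 new [(0,3) (0,4) (0,5) (0,6) (1,3) (1,4) (1,5) (1,6) (2,2) (2,3) (2,4) (2,5) (2,6) (3,2) (3,3) (3,4) (3,5) (3,6) (4,2) (4,3) (4,4)] -> total=21
Click 2 (0,0) count=1: revealed 1 new [(0,0)] -> total=22

Answer: 22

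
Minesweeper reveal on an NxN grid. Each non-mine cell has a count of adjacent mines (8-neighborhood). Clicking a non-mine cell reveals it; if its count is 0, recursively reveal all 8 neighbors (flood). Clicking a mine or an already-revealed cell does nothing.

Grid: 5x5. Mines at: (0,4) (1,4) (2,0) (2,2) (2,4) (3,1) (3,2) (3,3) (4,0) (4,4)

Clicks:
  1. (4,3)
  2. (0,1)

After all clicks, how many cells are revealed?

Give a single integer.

Click 1 (4,3) count=3: revealed 1 new [(4,3)] -> total=1
Click 2 (0,1) count=0: revealed 8 new [(0,0) (0,1) (0,2) (0,3) (1,0) (1,1) (1,2) (1,3)] -> total=9

Answer: 9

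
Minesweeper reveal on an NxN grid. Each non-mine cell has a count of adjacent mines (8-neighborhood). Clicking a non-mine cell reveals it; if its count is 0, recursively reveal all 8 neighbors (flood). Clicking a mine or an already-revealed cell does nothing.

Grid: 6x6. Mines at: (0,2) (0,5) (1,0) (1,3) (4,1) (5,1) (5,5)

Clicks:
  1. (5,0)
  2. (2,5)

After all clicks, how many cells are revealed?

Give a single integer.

Click 1 (5,0) count=2: revealed 1 new [(5,0)] -> total=1
Click 2 (2,5) count=0: revealed 17 new [(1,4) (1,5) (2,2) (2,3) (2,4) (2,5) (3,2) (3,3) (3,4) (3,5) (4,2) (4,3) (4,4) (4,5) (5,2) (5,3) (5,4)] -> total=18

Answer: 18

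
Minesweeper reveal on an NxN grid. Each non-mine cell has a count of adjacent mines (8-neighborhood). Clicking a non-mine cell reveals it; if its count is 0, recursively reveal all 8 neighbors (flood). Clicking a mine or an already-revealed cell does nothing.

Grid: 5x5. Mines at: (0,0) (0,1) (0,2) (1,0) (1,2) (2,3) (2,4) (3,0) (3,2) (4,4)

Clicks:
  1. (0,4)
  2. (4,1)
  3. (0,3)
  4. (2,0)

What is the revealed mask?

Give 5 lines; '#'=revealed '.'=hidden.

Click 1 (0,4) count=0: revealed 4 new [(0,3) (0,4) (1,3) (1,4)] -> total=4
Click 2 (4,1) count=2: revealed 1 new [(4,1)] -> total=5
Click 3 (0,3) count=2: revealed 0 new [(none)] -> total=5
Click 4 (2,0) count=2: revealed 1 new [(2,0)] -> total=6

Answer: ...##
...##
#....
.....
.#...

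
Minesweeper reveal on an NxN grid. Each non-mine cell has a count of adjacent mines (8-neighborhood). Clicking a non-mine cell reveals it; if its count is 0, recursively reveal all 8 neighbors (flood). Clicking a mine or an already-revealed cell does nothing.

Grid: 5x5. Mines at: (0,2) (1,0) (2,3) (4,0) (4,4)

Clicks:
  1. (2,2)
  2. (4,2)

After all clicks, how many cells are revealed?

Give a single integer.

Click 1 (2,2) count=1: revealed 1 new [(2,2)] -> total=1
Click 2 (4,2) count=0: revealed 6 new [(3,1) (3,2) (3,3) (4,1) (4,2) (4,3)] -> total=7

Answer: 7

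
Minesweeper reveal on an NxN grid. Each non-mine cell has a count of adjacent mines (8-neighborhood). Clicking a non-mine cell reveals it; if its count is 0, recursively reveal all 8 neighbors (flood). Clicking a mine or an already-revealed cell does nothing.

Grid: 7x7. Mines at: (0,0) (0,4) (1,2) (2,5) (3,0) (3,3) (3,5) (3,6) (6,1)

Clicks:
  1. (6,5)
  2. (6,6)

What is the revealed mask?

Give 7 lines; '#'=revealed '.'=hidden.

Answer: .......
.......
.......
.......
..#####
..#####
..#####

Derivation:
Click 1 (6,5) count=0: revealed 15 new [(4,2) (4,3) (4,4) (4,5) (4,6) (5,2) (5,3) (5,4) (5,5) (5,6) (6,2) (6,3) (6,4) (6,5) (6,6)] -> total=15
Click 2 (6,6) count=0: revealed 0 new [(none)] -> total=15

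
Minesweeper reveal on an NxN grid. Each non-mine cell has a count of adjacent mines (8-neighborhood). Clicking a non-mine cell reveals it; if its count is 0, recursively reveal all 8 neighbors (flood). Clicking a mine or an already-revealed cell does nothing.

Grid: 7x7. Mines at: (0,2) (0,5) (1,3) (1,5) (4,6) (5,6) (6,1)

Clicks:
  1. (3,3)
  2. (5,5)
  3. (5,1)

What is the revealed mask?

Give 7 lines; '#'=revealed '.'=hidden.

Click 1 (3,3) count=0: revealed 33 new [(0,0) (0,1) (1,0) (1,1) (1,2) (2,0) (2,1) (2,2) (2,3) (2,4) (2,5) (3,0) (3,1) (3,2) (3,3) (3,4) (3,5) (4,0) (4,1) (4,2) (4,3) (4,4) (4,5) (5,0) (5,1) (5,2) (5,3) (5,4) (5,5) (6,2) (6,3) (6,4) (6,5)] -> total=33
Click 2 (5,5) count=2: revealed 0 new [(none)] -> total=33
Click 3 (5,1) count=1: revealed 0 new [(none)] -> total=33

Answer: ##.....
###....
######.
######.
######.
######.
..####.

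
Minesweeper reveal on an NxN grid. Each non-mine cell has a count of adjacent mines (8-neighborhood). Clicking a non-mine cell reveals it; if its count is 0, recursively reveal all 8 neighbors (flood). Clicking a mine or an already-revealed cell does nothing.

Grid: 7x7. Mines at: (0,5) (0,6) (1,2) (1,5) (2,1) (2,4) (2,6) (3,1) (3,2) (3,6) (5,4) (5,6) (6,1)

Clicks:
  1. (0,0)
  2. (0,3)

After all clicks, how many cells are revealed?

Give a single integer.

Click 1 (0,0) count=0: revealed 4 new [(0,0) (0,1) (1,0) (1,1)] -> total=4
Click 2 (0,3) count=1: revealed 1 new [(0,3)] -> total=5

Answer: 5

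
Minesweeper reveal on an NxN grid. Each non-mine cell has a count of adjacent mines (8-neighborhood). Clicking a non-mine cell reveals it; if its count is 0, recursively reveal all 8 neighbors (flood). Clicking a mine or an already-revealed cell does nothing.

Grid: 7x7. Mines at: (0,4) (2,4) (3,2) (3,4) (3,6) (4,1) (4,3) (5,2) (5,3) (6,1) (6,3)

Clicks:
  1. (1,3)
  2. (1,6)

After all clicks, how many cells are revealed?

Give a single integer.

Answer: 7

Derivation:
Click 1 (1,3) count=2: revealed 1 new [(1,3)] -> total=1
Click 2 (1,6) count=0: revealed 6 new [(0,5) (0,6) (1,5) (1,6) (2,5) (2,6)] -> total=7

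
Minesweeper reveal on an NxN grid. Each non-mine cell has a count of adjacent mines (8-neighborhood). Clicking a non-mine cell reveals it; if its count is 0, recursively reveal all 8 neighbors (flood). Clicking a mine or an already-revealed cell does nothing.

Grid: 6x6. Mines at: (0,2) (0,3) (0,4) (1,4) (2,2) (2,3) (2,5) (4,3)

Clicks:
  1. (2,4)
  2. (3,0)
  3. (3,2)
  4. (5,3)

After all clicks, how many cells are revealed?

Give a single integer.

Answer: 17

Derivation:
Click 1 (2,4) count=3: revealed 1 new [(2,4)] -> total=1
Click 2 (3,0) count=0: revealed 15 new [(0,0) (0,1) (1,0) (1,1) (2,0) (2,1) (3,0) (3,1) (3,2) (4,0) (4,1) (4,2) (5,0) (5,1) (5,2)] -> total=16
Click 3 (3,2) count=3: revealed 0 new [(none)] -> total=16
Click 4 (5,3) count=1: revealed 1 new [(5,3)] -> total=17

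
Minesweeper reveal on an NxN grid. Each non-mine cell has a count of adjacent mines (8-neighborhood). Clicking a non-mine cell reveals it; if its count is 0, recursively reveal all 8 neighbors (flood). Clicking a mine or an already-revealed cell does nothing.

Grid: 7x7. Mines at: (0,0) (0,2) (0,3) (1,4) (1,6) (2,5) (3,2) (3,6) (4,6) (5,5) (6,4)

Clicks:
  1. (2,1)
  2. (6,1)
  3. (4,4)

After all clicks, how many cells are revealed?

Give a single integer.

Click 1 (2,1) count=1: revealed 1 new [(2,1)] -> total=1
Click 2 (6,1) count=0: revealed 17 new [(1,0) (1,1) (2,0) (3,0) (3,1) (4,0) (4,1) (4,2) (4,3) (5,0) (5,1) (5,2) (5,3) (6,0) (6,1) (6,2) (6,3)] -> total=18
Click 3 (4,4) count=1: revealed 1 new [(4,4)] -> total=19

Answer: 19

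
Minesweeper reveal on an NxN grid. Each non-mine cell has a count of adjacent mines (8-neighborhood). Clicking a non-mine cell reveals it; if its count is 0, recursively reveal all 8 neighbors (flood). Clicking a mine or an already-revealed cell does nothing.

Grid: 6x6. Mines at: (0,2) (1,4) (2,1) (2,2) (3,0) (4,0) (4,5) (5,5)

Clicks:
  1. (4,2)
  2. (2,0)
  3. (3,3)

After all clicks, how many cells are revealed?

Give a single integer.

Answer: 13

Derivation:
Click 1 (4,2) count=0: revealed 12 new [(3,1) (3,2) (3,3) (3,4) (4,1) (4,2) (4,3) (4,4) (5,1) (5,2) (5,3) (5,4)] -> total=12
Click 2 (2,0) count=2: revealed 1 new [(2,0)] -> total=13
Click 3 (3,3) count=1: revealed 0 new [(none)] -> total=13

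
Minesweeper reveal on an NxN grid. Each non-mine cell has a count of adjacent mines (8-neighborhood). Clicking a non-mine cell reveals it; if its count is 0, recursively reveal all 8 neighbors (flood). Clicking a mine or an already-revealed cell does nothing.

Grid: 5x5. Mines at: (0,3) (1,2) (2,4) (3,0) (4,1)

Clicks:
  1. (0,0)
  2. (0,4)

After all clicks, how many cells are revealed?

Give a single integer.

Click 1 (0,0) count=0: revealed 6 new [(0,0) (0,1) (1,0) (1,1) (2,0) (2,1)] -> total=6
Click 2 (0,4) count=1: revealed 1 new [(0,4)] -> total=7

Answer: 7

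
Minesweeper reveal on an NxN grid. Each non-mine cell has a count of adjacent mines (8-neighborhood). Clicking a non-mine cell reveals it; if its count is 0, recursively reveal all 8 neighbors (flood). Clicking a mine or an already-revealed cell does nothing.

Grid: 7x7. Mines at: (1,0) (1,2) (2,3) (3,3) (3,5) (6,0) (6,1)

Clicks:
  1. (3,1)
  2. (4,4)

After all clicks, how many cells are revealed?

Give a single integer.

Click 1 (3,1) count=0: revealed 12 new [(2,0) (2,1) (2,2) (3,0) (3,1) (3,2) (4,0) (4,1) (4,2) (5,0) (5,1) (5,2)] -> total=12
Click 2 (4,4) count=2: revealed 1 new [(4,4)] -> total=13

Answer: 13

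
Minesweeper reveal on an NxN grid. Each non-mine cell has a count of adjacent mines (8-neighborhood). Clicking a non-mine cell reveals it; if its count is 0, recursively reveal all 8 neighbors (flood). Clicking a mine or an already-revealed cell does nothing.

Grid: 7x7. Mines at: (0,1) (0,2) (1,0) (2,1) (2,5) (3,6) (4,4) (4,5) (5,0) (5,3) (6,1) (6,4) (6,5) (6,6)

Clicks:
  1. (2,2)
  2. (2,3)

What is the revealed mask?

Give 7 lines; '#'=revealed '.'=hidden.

Answer: .......
..###..
..###..
..###..
.......
.......
.......

Derivation:
Click 1 (2,2) count=1: revealed 1 new [(2,2)] -> total=1
Click 2 (2,3) count=0: revealed 8 new [(1,2) (1,3) (1,4) (2,3) (2,4) (3,2) (3,3) (3,4)] -> total=9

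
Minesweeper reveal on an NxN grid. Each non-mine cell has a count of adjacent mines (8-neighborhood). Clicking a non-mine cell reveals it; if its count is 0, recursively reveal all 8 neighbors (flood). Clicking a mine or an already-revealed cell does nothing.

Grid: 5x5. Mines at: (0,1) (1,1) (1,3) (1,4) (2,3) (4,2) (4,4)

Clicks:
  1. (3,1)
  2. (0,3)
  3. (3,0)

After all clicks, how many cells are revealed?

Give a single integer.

Answer: 7

Derivation:
Click 1 (3,1) count=1: revealed 1 new [(3,1)] -> total=1
Click 2 (0,3) count=2: revealed 1 new [(0,3)] -> total=2
Click 3 (3,0) count=0: revealed 5 new [(2,0) (2,1) (3,0) (4,0) (4,1)] -> total=7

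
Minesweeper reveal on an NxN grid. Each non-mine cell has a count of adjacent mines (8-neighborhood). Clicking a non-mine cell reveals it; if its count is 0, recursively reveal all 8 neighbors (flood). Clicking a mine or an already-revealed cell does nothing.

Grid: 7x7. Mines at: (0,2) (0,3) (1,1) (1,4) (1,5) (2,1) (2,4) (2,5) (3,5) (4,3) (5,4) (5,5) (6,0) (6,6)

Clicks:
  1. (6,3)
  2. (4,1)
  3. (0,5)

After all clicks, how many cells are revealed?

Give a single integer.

Click 1 (6,3) count=1: revealed 1 new [(6,3)] -> total=1
Click 2 (4,1) count=0: revealed 9 new [(3,0) (3,1) (3,2) (4,0) (4,1) (4,2) (5,0) (5,1) (5,2)] -> total=10
Click 3 (0,5) count=2: revealed 1 new [(0,5)] -> total=11

Answer: 11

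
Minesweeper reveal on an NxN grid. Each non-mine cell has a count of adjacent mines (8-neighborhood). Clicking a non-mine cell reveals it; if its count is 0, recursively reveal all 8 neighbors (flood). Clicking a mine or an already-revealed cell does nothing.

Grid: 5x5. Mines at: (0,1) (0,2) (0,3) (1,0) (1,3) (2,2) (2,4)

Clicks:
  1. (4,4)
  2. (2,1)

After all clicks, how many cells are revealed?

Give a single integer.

Click 1 (4,4) count=0: revealed 12 new [(2,0) (2,1) (3,0) (3,1) (3,2) (3,3) (3,4) (4,0) (4,1) (4,2) (4,3) (4,4)] -> total=12
Click 2 (2,1) count=2: revealed 0 new [(none)] -> total=12

Answer: 12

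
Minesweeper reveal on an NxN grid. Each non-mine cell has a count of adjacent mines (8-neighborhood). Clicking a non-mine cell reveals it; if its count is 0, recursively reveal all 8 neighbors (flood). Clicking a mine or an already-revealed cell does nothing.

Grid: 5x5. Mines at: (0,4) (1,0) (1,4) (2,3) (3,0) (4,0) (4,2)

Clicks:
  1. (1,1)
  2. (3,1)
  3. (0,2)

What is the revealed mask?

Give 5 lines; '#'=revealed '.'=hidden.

Click 1 (1,1) count=1: revealed 1 new [(1,1)] -> total=1
Click 2 (3,1) count=3: revealed 1 new [(3,1)] -> total=2
Click 3 (0,2) count=0: revealed 5 new [(0,1) (0,2) (0,3) (1,2) (1,3)] -> total=7

Answer: .###.
.###.
.....
.#...
.....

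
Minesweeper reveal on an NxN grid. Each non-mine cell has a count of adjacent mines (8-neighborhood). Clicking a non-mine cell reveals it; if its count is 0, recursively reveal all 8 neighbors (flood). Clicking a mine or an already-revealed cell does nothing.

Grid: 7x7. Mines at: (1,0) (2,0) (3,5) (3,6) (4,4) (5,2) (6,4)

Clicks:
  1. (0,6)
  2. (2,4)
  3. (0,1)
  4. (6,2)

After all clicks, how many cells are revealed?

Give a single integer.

Answer: 26

Derivation:
Click 1 (0,6) count=0: revealed 25 new [(0,1) (0,2) (0,3) (0,4) (0,5) (0,6) (1,1) (1,2) (1,3) (1,4) (1,5) (1,6) (2,1) (2,2) (2,3) (2,4) (2,5) (2,6) (3,1) (3,2) (3,3) (3,4) (4,1) (4,2) (4,3)] -> total=25
Click 2 (2,4) count=1: revealed 0 new [(none)] -> total=25
Click 3 (0,1) count=1: revealed 0 new [(none)] -> total=25
Click 4 (6,2) count=1: revealed 1 new [(6,2)] -> total=26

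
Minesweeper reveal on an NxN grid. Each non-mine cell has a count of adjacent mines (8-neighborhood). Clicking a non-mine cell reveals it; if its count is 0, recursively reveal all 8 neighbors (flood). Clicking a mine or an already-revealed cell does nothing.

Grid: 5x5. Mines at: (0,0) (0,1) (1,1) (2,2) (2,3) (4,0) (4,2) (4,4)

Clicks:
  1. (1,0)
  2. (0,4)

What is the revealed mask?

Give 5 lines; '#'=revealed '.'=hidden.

Answer: ..###
#.###
.....
.....
.....

Derivation:
Click 1 (1,0) count=3: revealed 1 new [(1,0)] -> total=1
Click 2 (0,4) count=0: revealed 6 new [(0,2) (0,3) (0,4) (1,2) (1,3) (1,4)] -> total=7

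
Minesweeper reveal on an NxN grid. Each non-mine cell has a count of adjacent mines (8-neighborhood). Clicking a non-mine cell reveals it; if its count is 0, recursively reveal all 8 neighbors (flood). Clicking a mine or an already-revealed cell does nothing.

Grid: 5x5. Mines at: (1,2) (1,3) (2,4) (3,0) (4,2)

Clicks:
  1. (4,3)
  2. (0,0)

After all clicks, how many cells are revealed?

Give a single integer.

Click 1 (4,3) count=1: revealed 1 new [(4,3)] -> total=1
Click 2 (0,0) count=0: revealed 6 new [(0,0) (0,1) (1,0) (1,1) (2,0) (2,1)] -> total=7

Answer: 7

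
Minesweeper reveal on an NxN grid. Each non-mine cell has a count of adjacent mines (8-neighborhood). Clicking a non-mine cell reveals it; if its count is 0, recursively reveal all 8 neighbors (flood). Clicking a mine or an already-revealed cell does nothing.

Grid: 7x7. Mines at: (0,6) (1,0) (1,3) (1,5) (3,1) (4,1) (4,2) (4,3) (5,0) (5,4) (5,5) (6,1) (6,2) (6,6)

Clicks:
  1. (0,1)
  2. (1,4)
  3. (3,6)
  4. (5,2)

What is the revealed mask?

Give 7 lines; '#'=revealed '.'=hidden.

Answer: .#.....
....#..
....###
....###
....###
..#....
.......

Derivation:
Click 1 (0,1) count=1: revealed 1 new [(0,1)] -> total=1
Click 2 (1,4) count=2: revealed 1 new [(1,4)] -> total=2
Click 3 (3,6) count=0: revealed 9 new [(2,4) (2,5) (2,6) (3,4) (3,5) (3,6) (4,4) (4,5) (4,6)] -> total=11
Click 4 (5,2) count=5: revealed 1 new [(5,2)] -> total=12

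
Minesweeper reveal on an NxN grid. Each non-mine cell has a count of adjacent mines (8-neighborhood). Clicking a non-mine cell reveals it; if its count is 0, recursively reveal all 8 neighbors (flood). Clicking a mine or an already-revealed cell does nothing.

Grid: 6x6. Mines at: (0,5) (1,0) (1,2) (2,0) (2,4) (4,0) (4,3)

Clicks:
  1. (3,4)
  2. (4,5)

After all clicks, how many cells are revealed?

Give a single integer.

Answer: 6

Derivation:
Click 1 (3,4) count=2: revealed 1 new [(3,4)] -> total=1
Click 2 (4,5) count=0: revealed 5 new [(3,5) (4,4) (4,5) (5,4) (5,5)] -> total=6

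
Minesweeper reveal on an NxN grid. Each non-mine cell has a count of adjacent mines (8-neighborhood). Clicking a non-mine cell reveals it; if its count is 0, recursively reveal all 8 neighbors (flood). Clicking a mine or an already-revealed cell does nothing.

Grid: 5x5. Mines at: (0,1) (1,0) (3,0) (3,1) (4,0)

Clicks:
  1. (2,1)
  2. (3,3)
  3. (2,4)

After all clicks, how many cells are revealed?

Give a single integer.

Answer: 16

Derivation:
Click 1 (2,1) count=3: revealed 1 new [(2,1)] -> total=1
Click 2 (3,3) count=0: revealed 15 new [(0,2) (0,3) (0,4) (1,2) (1,3) (1,4) (2,2) (2,3) (2,4) (3,2) (3,3) (3,4) (4,2) (4,3) (4,4)] -> total=16
Click 3 (2,4) count=0: revealed 0 new [(none)] -> total=16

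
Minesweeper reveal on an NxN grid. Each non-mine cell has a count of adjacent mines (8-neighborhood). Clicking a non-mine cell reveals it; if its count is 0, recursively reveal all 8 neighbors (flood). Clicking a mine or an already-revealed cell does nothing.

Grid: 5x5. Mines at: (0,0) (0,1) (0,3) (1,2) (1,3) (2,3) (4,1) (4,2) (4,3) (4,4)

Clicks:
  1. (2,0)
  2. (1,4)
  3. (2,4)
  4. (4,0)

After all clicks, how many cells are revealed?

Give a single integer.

Answer: 9

Derivation:
Click 1 (2,0) count=0: revealed 6 new [(1,0) (1,1) (2,0) (2,1) (3,0) (3,1)] -> total=6
Click 2 (1,4) count=3: revealed 1 new [(1,4)] -> total=7
Click 3 (2,4) count=2: revealed 1 new [(2,4)] -> total=8
Click 4 (4,0) count=1: revealed 1 new [(4,0)] -> total=9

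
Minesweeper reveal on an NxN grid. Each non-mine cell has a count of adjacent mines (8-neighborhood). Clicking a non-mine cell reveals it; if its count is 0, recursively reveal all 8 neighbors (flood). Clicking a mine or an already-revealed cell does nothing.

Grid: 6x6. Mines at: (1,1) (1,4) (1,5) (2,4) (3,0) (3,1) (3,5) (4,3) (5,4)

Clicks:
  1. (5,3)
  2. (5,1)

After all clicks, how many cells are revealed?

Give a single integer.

Answer: 7

Derivation:
Click 1 (5,3) count=2: revealed 1 new [(5,3)] -> total=1
Click 2 (5,1) count=0: revealed 6 new [(4,0) (4,1) (4,2) (5,0) (5,1) (5,2)] -> total=7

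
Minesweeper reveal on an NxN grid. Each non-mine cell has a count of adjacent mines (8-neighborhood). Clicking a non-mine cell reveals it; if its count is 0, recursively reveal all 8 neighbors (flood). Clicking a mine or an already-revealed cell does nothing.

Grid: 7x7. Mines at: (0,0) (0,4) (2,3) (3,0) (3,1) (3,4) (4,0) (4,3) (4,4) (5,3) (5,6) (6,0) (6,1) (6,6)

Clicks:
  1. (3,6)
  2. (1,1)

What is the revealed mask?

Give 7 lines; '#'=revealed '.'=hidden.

Click 1 (3,6) count=0: revealed 10 new [(0,5) (0,6) (1,5) (1,6) (2,5) (2,6) (3,5) (3,6) (4,5) (4,6)] -> total=10
Click 2 (1,1) count=1: revealed 1 new [(1,1)] -> total=11

Answer: .....##
.#...##
.....##
.....##
.....##
.......
.......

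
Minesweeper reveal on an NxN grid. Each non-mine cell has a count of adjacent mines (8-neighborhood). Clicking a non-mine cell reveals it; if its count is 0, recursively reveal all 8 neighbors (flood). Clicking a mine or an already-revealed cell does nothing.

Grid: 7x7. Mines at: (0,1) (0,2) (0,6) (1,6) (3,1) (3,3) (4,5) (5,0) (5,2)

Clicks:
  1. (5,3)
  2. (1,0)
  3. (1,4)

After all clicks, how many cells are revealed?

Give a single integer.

Click 1 (5,3) count=1: revealed 1 new [(5,3)] -> total=1
Click 2 (1,0) count=1: revealed 1 new [(1,0)] -> total=2
Click 3 (1,4) count=0: revealed 9 new [(0,3) (0,4) (0,5) (1,3) (1,4) (1,5) (2,3) (2,4) (2,5)] -> total=11

Answer: 11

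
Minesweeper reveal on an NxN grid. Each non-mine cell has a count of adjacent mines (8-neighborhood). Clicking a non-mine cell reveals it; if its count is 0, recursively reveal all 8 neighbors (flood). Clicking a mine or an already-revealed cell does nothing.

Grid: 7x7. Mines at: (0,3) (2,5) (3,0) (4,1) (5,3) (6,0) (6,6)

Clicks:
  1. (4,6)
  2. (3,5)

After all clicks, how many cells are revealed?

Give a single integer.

Click 1 (4,6) count=0: revealed 9 new [(3,4) (3,5) (3,6) (4,4) (4,5) (4,6) (5,4) (5,5) (5,6)] -> total=9
Click 2 (3,5) count=1: revealed 0 new [(none)] -> total=9

Answer: 9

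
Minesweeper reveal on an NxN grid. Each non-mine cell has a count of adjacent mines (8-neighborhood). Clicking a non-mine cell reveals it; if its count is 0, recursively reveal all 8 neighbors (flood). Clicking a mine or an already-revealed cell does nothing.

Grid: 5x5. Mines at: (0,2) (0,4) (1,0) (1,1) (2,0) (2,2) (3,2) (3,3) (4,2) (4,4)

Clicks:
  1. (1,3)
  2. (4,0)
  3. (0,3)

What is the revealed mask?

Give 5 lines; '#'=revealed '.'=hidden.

Click 1 (1,3) count=3: revealed 1 new [(1,3)] -> total=1
Click 2 (4,0) count=0: revealed 4 new [(3,0) (3,1) (4,0) (4,1)] -> total=5
Click 3 (0,3) count=2: revealed 1 new [(0,3)] -> total=6

Answer: ...#.
...#.
.....
##...
##...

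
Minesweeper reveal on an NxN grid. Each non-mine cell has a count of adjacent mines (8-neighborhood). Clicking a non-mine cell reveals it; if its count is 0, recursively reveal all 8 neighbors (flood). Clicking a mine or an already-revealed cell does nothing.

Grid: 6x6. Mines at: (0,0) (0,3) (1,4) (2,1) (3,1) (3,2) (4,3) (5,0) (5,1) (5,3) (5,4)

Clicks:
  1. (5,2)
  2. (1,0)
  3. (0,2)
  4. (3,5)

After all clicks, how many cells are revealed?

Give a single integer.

Answer: 9

Derivation:
Click 1 (5,2) count=3: revealed 1 new [(5,2)] -> total=1
Click 2 (1,0) count=2: revealed 1 new [(1,0)] -> total=2
Click 3 (0,2) count=1: revealed 1 new [(0,2)] -> total=3
Click 4 (3,5) count=0: revealed 6 new [(2,4) (2,5) (3,4) (3,5) (4,4) (4,5)] -> total=9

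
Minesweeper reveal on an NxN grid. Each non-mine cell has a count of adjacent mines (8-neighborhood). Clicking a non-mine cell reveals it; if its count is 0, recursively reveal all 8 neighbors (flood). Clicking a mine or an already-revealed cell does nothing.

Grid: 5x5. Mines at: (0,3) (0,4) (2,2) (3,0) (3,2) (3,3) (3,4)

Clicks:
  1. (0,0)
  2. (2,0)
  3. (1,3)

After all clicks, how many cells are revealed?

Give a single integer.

Click 1 (0,0) count=0: revealed 8 new [(0,0) (0,1) (0,2) (1,0) (1,1) (1,2) (2,0) (2,1)] -> total=8
Click 2 (2,0) count=1: revealed 0 new [(none)] -> total=8
Click 3 (1,3) count=3: revealed 1 new [(1,3)] -> total=9

Answer: 9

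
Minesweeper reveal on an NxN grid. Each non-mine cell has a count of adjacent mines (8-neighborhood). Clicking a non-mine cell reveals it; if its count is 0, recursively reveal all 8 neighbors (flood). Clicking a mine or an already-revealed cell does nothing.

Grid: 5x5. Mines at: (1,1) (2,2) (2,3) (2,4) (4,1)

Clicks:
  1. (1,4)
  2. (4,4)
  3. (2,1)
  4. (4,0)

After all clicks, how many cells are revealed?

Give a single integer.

Answer: 9

Derivation:
Click 1 (1,4) count=2: revealed 1 new [(1,4)] -> total=1
Click 2 (4,4) count=0: revealed 6 new [(3,2) (3,3) (3,4) (4,2) (4,3) (4,4)] -> total=7
Click 3 (2,1) count=2: revealed 1 new [(2,1)] -> total=8
Click 4 (4,0) count=1: revealed 1 new [(4,0)] -> total=9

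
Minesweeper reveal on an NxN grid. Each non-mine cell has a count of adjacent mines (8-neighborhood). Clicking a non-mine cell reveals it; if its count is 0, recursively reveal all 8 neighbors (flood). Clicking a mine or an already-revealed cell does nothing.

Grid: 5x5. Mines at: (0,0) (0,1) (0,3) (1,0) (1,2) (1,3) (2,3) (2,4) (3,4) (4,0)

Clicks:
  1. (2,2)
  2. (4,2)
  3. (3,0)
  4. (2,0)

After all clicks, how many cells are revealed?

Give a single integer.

Answer: 9

Derivation:
Click 1 (2,2) count=3: revealed 1 new [(2,2)] -> total=1
Click 2 (4,2) count=0: revealed 6 new [(3,1) (3,2) (3,3) (4,1) (4,2) (4,3)] -> total=7
Click 3 (3,0) count=1: revealed 1 new [(3,0)] -> total=8
Click 4 (2,0) count=1: revealed 1 new [(2,0)] -> total=9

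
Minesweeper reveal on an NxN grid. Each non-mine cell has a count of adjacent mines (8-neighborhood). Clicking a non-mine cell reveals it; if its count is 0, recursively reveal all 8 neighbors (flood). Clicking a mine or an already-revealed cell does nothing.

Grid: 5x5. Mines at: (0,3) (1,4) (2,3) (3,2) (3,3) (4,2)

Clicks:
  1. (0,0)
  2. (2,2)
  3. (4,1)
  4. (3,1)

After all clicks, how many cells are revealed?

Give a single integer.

Answer: 13

Derivation:
Click 1 (0,0) count=0: revealed 13 new [(0,0) (0,1) (0,2) (1,0) (1,1) (1,2) (2,0) (2,1) (2,2) (3,0) (3,1) (4,0) (4,1)] -> total=13
Click 2 (2,2) count=3: revealed 0 new [(none)] -> total=13
Click 3 (4,1) count=2: revealed 0 new [(none)] -> total=13
Click 4 (3,1) count=2: revealed 0 new [(none)] -> total=13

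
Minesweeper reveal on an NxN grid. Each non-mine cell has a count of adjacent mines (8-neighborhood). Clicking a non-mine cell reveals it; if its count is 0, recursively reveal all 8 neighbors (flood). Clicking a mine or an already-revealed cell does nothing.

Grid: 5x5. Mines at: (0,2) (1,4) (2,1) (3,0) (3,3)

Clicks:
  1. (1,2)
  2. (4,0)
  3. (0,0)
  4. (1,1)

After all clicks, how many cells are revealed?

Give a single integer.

Answer: 6

Derivation:
Click 1 (1,2) count=2: revealed 1 new [(1,2)] -> total=1
Click 2 (4,0) count=1: revealed 1 new [(4,0)] -> total=2
Click 3 (0,0) count=0: revealed 4 new [(0,0) (0,1) (1,0) (1,1)] -> total=6
Click 4 (1,1) count=2: revealed 0 new [(none)] -> total=6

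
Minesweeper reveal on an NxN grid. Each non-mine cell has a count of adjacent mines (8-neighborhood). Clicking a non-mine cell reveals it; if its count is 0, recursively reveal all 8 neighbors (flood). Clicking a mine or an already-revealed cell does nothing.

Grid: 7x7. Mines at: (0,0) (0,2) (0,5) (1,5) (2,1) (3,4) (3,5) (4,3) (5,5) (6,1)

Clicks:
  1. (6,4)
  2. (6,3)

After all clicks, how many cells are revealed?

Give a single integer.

Answer: 6

Derivation:
Click 1 (6,4) count=1: revealed 1 new [(6,4)] -> total=1
Click 2 (6,3) count=0: revealed 5 new [(5,2) (5,3) (5,4) (6,2) (6,3)] -> total=6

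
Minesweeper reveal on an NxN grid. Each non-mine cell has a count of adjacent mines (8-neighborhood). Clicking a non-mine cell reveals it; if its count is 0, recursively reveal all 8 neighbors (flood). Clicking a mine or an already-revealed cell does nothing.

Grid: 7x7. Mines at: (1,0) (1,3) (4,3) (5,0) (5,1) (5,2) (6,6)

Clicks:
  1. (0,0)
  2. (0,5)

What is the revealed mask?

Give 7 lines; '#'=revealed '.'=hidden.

Answer: #...###
....###
....###
....###
....###
....###
.......

Derivation:
Click 1 (0,0) count=1: revealed 1 new [(0,0)] -> total=1
Click 2 (0,5) count=0: revealed 18 new [(0,4) (0,5) (0,6) (1,4) (1,5) (1,6) (2,4) (2,5) (2,6) (3,4) (3,5) (3,6) (4,4) (4,5) (4,6) (5,4) (5,5) (5,6)] -> total=19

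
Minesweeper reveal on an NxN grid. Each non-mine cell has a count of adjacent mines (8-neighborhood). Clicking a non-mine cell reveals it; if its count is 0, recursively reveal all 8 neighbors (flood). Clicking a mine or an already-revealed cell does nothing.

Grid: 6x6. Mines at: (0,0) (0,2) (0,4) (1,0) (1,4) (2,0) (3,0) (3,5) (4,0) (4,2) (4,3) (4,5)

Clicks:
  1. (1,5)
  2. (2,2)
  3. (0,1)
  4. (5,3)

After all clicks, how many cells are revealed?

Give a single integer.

Answer: 12

Derivation:
Click 1 (1,5) count=2: revealed 1 new [(1,5)] -> total=1
Click 2 (2,2) count=0: revealed 9 new [(1,1) (1,2) (1,3) (2,1) (2,2) (2,3) (3,1) (3,2) (3,3)] -> total=10
Click 3 (0,1) count=3: revealed 1 new [(0,1)] -> total=11
Click 4 (5,3) count=2: revealed 1 new [(5,3)] -> total=12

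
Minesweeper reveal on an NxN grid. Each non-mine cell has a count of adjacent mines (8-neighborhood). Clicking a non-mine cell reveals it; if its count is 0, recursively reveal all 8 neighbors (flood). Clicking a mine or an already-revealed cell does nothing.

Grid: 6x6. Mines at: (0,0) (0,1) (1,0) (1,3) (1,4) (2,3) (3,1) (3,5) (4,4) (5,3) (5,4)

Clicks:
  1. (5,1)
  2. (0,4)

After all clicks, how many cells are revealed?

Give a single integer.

Click 1 (5,1) count=0: revealed 6 new [(4,0) (4,1) (4,2) (5,0) (5,1) (5,2)] -> total=6
Click 2 (0,4) count=2: revealed 1 new [(0,4)] -> total=7

Answer: 7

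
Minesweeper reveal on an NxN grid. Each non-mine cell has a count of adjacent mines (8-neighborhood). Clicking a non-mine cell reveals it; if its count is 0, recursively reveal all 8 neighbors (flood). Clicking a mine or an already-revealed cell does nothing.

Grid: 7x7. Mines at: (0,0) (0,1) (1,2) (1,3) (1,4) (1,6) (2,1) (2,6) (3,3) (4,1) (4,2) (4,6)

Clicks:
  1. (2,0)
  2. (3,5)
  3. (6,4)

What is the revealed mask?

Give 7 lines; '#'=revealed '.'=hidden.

Answer: .......
.......
#......
.....#.
...###.
#######
#######

Derivation:
Click 1 (2,0) count=1: revealed 1 new [(2,0)] -> total=1
Click 2 (3,5) count=2: revealed 1 new [(3,5)] -> total=2
Click 3 (6,4) count=0: revealed 17 new [(4,3) (4,4) (4,5) (5,0) (5,1) (5,2) (5,3) (5,4) (5,5) (5,6) (6,0) (6,1) (6,2) (6,3) (6,4) (6,5) (6,6)] -> total=19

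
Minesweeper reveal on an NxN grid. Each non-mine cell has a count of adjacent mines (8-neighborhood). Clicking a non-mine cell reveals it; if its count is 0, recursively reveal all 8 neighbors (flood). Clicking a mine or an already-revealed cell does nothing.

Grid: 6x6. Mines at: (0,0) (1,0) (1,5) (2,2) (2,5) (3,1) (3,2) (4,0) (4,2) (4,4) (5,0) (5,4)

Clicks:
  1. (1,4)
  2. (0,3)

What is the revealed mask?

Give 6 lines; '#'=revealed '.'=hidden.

Answer: .####.
.####.
......
......
......
......

Derivation:
Click 1 (1,4) count=2: revealed 1 new [(1,4)] -> total=1
Click 2 (0,3) count=0: revealed 7 new [(0,1) (0,2) (0,3) (0,4) (1,1) (1,2) (1,3)] -> total=8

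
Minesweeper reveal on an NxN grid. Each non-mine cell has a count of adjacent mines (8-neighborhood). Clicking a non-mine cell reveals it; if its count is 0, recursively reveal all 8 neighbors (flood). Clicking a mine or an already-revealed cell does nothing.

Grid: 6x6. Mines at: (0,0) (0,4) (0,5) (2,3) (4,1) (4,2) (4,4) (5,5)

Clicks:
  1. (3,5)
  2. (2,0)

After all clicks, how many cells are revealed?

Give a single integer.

Answer: 10

Derivation:
Click 1 (3,5) count=1: revealed 1 new [(3,5)] -> total=1
Click 2 (2,0) count=0: revealed 9 new [(1,0) (1,1) (1,2) (2,0) (2,1) (2,2) (3,0) (3,1) (3,2)] -> total=10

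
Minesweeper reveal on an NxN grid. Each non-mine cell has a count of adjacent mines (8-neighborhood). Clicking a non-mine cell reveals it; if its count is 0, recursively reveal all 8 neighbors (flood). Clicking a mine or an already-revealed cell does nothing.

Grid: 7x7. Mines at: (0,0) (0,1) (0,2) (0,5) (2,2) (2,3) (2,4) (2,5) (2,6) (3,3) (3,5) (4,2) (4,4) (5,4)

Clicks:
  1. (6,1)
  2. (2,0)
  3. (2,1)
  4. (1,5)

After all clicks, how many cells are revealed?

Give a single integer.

Click 1 (6,1) count=0: revealed 16 new [(1,0) (1,1) (2,0) (2,1) (3,0) (3,1) (4,0) (4,1) (5,0) (5,1) (5,2) (5,3) (6,0) (6,1) (6,2) (6,3)] -> total=16
Click 2 (2,0) count=0: revealed 0 new [(none)] -> total=16
Click 3 (2,1) count=1: revealed 0 new [(none)] -> total=16
Click 4 (1,5) count=4: revealed 1 new [(1,5)] -> total=17

Answer: 17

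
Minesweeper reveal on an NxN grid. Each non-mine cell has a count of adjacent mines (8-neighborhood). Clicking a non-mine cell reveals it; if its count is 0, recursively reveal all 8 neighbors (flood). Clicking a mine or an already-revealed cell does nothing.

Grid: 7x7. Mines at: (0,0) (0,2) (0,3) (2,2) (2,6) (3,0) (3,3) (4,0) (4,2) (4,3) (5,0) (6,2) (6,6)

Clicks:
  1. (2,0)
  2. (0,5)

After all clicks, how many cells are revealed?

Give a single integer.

Click 1 (2,0) count=1: revealed 1 new [(2,0)] -> total=1
Click 2 (0,5) count=0: revealed 6 new [(0,4) (0,5) (0,6) (1,4) (1,5) (1,6)] -> total=7

Answer: 7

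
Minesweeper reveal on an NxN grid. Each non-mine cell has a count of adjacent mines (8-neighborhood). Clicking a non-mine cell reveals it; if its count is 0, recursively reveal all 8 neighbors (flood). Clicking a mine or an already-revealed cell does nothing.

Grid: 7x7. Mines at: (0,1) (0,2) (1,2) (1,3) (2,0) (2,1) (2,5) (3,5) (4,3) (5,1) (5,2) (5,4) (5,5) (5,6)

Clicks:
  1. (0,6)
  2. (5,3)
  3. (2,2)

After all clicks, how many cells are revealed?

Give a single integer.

Answer: 8

Derivation:
Click 1 (0,6) count=0: revealed 6 new [(0,4) (0,5) (0,6) (1,4) (1,5) (1,6)] -> total=6
Click 2 (5,3) count=3: revealed 1 new [(5,3)] -> total=7
Click 3 (2,2) count=3: revealed 1 new [(2,2)] -> total=8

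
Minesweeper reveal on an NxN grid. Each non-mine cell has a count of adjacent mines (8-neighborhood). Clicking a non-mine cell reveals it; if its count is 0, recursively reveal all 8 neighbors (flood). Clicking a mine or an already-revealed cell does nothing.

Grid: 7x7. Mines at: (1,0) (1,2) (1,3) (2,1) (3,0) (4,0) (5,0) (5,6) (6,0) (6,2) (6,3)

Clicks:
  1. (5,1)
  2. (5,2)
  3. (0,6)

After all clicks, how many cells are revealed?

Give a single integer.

Answer: 28

Derivation:
Click 1 (5,1) count=4: revealed 1 new [(5,1)] -> total=1
Click 2 (5,2) count=2: revealed 1 new [(5,2)] -> total=2
Click 3 (0,6) count=0: revealed 26 new [(0,4) (0,5) (0,6) (1,4) (1,5) (1,6) (2,2) (2,3) (2,4) (2,5) (2,6) (3,1) (3,2) (3,3) (3,4) (3,5) (3,6) (4,1) (4,2) (4,3) (4,4) (4,5) (4,6) (5,3) (5,4) (5,5)] -> total=28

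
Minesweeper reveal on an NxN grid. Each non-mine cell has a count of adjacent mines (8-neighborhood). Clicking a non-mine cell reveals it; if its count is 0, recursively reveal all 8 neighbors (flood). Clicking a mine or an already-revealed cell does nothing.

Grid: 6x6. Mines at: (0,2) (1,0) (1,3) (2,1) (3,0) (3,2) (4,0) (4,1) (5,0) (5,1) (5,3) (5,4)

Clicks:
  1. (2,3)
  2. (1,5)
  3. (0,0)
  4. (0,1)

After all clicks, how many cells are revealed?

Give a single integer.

Answer: 15

Derivation:
Click 1 (2,3) count=2: revealed 1 new [(2,3)] -> total=1
Click 2 (1,5) count=0: revealed 12 new [(0,4) (0,5) (1,4) (1,5) (2,4) (2,5) (3,3) (3,4) (3,5) (4,3) (4,4) (4,5)] -> total=13
Click 3 (0,0) count=1: revealed 1 new [(0,0)] -> total=14
Click 4 (0,1) count=2: revealed 1 new [(0,1)] -> total=15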